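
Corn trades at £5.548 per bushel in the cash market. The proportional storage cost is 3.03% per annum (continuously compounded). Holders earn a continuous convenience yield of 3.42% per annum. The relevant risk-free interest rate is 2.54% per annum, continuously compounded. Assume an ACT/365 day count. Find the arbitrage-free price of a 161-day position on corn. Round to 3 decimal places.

£5.601 per bushel

Net carry = r + u − y = 0.0254 + 0.0303 − 0.0342 = 0.0215
F = S·e^((r+u−y)T) = 5.548 · e^(0.0215 × 161/365) = 5.548 · e^0.009484
= 5.548 × 1.009529 = £5.601 per bushel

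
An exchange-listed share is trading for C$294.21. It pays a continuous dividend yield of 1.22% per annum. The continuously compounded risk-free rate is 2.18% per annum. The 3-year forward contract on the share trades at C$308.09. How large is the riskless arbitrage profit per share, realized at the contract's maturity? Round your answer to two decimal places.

C$5.28 per share

Fair forward: F* = S·e^(carry·T), with carry = (r − q) = 0.0218 − 0.0122 = 0.0096
F* = 294.21 · e^(0.0096 × 3) = 294.21 · e^0.028800 = 294.21 × 1.029219 = C$302.8065
Market C$308.09 > fair C$302.8065: forward overpriced → cash-and-carry (buy spot, short the forward).
At maturity, profit = |F_mkt − F*| = |308.09 − 302.8065| = C$5.28 per share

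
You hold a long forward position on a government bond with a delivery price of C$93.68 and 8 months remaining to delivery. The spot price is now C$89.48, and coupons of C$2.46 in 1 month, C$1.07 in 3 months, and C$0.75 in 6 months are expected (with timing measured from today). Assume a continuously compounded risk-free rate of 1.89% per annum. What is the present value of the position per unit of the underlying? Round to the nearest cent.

-C$7.29

PV(remaining coupons) I = 2.46·e^(−0.0189·1/12) + 1.07·e^(−0.0189·3/12) + 0.75·e^(−0.0189·6/12) = 4.2640
Current forward F = (S − I)·e^(rT) = (89.48 − 4.2640)·e^(0.0189·8/12) = 85.2160 × 1.012680 = 86.2965
Value (long) = (F − K)·e^(−rT) = (86.2965 − 93.68) × 0.987479 = -7.2911
Value = -C$7.29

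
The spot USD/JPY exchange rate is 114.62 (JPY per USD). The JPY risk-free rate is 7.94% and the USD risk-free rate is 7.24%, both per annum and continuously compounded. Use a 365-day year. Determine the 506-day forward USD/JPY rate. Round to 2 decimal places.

F = S·e^((r_JPY − r_USD)T) = 114.62 · e^((0.0794 − 0.0724) × 506/365)
= 114.62 · e^0.009704 = 114.62 × 1.009751
F = 115.74 JPY per USD

115.74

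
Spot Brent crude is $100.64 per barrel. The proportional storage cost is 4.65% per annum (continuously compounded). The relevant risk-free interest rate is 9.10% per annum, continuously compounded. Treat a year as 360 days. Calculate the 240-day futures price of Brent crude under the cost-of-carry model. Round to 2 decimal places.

Net carry = r + u − y = 0.0910 + 0.0465 − 0.0000 = 0.1375
F = S·e^((r+u−y)T) = 100.64 · e^(0.1375 × 240/360) = 100.64 · e^0.091667
= 100.64 × 1.096000 = $110.30 per barrel

$110.30 per barrel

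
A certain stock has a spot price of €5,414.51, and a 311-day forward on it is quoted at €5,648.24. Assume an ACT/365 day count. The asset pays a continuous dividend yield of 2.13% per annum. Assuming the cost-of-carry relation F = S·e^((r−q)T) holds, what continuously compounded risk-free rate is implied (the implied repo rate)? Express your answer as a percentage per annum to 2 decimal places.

7.09%

From F = S·e^((r−q)T): (r − q) = ln(F/S)/T
ln(5648.24/5414.51) = ln(1.043167) = 0.042261
(r − q) = 0.042261 / (311/365) = 0.049599
r = ln(F/S)/T + q = 0.049599 + 0.0213 = 0.070899
r = 7.09%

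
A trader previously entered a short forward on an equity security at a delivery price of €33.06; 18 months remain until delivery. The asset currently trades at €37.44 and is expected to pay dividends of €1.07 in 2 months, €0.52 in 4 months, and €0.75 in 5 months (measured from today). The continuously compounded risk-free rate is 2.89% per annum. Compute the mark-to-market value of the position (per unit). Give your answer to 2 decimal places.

PV(remaining dividends) I = 1.07·e^(−0.0289·2/12) + 0.52·e^(−0.0289·4/12) + 0.75·e^(−0.0289·5/12) = 2.3209
Current forward F = (S − I)·e^(rT) = (37.44 − 2.3209)·e^(0.0289·18/12) = 35.1191 × 1.044303 = 36.6750
Value (long) = (F − K)·e^(−rT) = (36.6750 − 33.06) × 0.957576 = 3.4616
Short position value = −(long value) = -€3.46

-€3.46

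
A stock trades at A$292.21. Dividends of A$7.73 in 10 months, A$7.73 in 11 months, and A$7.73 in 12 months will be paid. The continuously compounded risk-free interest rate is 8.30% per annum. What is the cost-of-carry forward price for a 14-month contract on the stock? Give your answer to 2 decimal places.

A$298.24

PV(dividends) I = 7.73·e^(−0.0830·10/12) + 7.73·e^(−0.0830·11/12) + 7.73·e^(−0.0830·12/12)
I = 7.2134 + 7.1637 + 7.1143 = 21.4914
F = (S − I)·e^(rT) = (292.21 − 21.4914) · e^(0.0830·14/12)
= 270.7186 · e^0.096833 = 270.7186 × 1.101676 = A$298.24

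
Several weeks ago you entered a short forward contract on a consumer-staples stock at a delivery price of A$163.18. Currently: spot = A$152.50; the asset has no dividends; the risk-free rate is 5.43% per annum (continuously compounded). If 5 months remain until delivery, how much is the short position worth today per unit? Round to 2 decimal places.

A$7.03

Current fair forward for the remaining 5 months: F = S·e^(r·T), r = 0.0543
F = 152.50 · e^(0.0543 × 5/12) = 152.50 × 1.022883 = 155.9897
Value of long forward = (F − K)·e^(−rT) = (155.9897 − 163.18) · e^(−0.0543·5/12)
= -7.1903 × 0.977629 = -7.03
Short position value = −(long value) = A$7.03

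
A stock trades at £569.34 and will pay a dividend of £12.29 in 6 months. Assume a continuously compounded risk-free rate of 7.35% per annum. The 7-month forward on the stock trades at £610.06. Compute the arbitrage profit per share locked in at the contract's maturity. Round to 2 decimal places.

PV(dividends) I = 12.29·e^(−0.0735·6/12) = 11.8465
Fair forward F* = (S − I)·e^(rT) = (569.34 − 11.8465)·e^0.042875 = 557.4935 × 1.043807 = 581.9156
Market £610.06 > fair 581.9156: forward overpriced → cash-and-carry (borrow at r, buy the stock and collect the dividends, short the forward).
Profit at T = |F_mkt − F*| = |610.06 − 581.9156| = £28.14 per share

£28.14 per share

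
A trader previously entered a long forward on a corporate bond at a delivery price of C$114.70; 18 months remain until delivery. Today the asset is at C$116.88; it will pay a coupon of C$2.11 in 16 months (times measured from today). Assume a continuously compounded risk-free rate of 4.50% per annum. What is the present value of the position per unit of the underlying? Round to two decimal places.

PV(remaining coupons) I = 2.11·e^(−0.0450·16/12) = 1.9871
Current forward F = (S − I)·e^(rT) = (116.88 − 1.9871)·e^(0.0450·18/12) = 114.8929 × 1.069830 = 122.9159
Value (long) = (F − K)·e^(−rT) = (122.9159 − 114.70) × 0.934728 = 7.6796
Value = C$7.68

C$7.68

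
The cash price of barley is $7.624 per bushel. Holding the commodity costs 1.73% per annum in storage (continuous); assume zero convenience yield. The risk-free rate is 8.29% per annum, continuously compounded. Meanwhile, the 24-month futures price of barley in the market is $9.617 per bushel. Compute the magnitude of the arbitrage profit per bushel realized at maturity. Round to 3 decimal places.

$0.301 per bushel

Fair futures: F* = S·e^(carry·T), with carry = (r + u) = 0.0829 + 0.0173 = 0.1002
F* = 7.624 · e^(0.1002 × 24/12) = 7.624 · e^0.200400 = 7.624 × 1.221891 = $9.3157
Market $9.617 > fair $9.3157: forward overpriced → cash-and-carry (buy spot, short the forward).
At maturity, profit = |F_mkt − F*| = |9.617 − 9.3157| = $0.301 per bushel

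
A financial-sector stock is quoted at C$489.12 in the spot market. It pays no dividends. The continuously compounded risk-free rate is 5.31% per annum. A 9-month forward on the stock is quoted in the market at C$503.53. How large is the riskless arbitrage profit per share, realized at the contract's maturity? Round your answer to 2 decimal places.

C$5.46 per share

Fair forward: F* = S·e^(carry·T), with carry = r = 0.0531
F* = 489.12 · e^(0.0531 × 9/12) = 489.12 · e^0.039825 = 489.12 × 1.040629 = C$508.9925
Market C$503.53 < fair C$508.9925: forward underpriced → reverse cash-and-carry (short spot, go long the forward).
At maturity, profit = |F_mkt − F*| = |503.53 − 508.9925| = C$5.46 per share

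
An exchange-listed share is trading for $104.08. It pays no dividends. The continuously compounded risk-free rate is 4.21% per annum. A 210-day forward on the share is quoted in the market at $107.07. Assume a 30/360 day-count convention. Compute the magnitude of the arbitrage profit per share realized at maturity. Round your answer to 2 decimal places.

Fair forward: F* = S·e^(carry·T), with carry = r = 0.0421
F* = 104.08 · e^(0.0421 × 210/360) = 104.08 · e^0.024558 = 104.08 × 1.024862 = $106.6676
Market $107.07 > fair $106.6676: forward overpriced → cash-and-carry (buy spot, short the forward).
At maturity, profit = |F_mkt − F*| = |107.07 − 106.6676| = $0.40 per share

$0.40 per share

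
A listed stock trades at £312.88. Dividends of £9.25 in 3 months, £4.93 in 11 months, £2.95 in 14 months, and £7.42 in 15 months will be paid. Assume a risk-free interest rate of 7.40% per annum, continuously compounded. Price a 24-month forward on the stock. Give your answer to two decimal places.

£335.94

PV(dividends) I = 9.25·e^(−0.0740·3/12) + 4.93·e^(−0.0740·11/12) + 2.95·e^(−0.0740·14/12) + 7.42·e^(−0.0740·15/12)
I = 9.0804 + 4.6067 + 2.7060 + 6.7644 = 23.1575
F = (S − I)·e^(rT) = (312.88 − 23.1575) · e^(0.0740·24/12)
= 289.7225 · e^0.148000 = 289.7225 × 1.159513 = £335.94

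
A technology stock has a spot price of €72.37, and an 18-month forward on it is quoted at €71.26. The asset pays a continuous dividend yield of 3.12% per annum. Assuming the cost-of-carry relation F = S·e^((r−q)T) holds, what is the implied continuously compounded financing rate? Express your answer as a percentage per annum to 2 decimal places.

2.09%

From F = S·e^((r−q)T): (r − q) = ln(F/S)/T
ln(71.26/72.37) = ln(0.984662) = -0.015457
(r − q) = -0.015457 / (18/12) = -0.010305
r = ln(F/S)/T + q = -0.010305 + 0.0312 = 0.020895
r = 2.09%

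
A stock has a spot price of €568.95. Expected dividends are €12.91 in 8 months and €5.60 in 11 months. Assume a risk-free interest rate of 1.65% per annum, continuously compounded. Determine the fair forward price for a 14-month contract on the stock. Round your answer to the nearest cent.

€561.37

PV(dividends) I = 12.91·e^(−0.0165·8/12) + 5.60·e^(−0.0165·11/12)
I = 12.7688 + 5.5159 = 18.2847
F = (S − I)·e^(rT) = (568.95 − 18.2847) · e^(0.0165·14/12)
= 550.6653 · e^0.019250 = 550.6653 × 1.019436 = €561.37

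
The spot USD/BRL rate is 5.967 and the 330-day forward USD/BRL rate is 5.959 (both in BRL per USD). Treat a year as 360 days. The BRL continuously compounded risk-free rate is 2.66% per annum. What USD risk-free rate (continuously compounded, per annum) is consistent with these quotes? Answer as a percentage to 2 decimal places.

F = S·e^((r_BRL − r_USD)T) ⇒ r_USD = r_BRL − ln(F/S)/T
ln(5.959/5.967) = -0.001342; /(330/360) = -0.001464
r_USD = 0.0266 + 0.001464 = 0.028064
r_USD = 2.81%

2.81%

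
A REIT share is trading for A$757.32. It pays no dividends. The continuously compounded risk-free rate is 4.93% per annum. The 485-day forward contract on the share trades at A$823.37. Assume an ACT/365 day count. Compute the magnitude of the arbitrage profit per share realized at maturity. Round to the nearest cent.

A$14.78 per share

Fair forward: F* = S·e^(carry·T), with carry = r = 0.0493
F* = 757.32 · e^(0.0493 × 485/365) = 757.32 · e^0.065508 = 757.32 × 1.067701 = A$808.5913
Market A$823.37 > fair A$808.5913: forward overpriced → cash-and-carry (buy spot, short the forward).
At maturity, profit = |F_mkt − F*| = |823.37 − 808.5913| = A$14.78 per share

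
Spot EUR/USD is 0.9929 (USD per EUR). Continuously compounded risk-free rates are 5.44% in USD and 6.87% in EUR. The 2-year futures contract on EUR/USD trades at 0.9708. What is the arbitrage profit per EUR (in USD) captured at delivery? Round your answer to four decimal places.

Fair futures: F* = S·e^(carry·T), with carry = (r_USD − r_EUR) = 0.0544 − 0.0687 = -0.0143
F* = 0.9929 · e^(-0.0143 × 2) = 0.9929 · e^-0.028600 = 0.9929 × 0.971805 = 0.9649
Market 0.9708 > fair 0.9649: forward overpriced → cash-and-carry (buy spot, short the forward).
At maturity, profit = |F_mkt − F*| = |0.9708 − 0.9649| = 0.0059 per EUR (in USD)

0.0059 per EUR (in USD)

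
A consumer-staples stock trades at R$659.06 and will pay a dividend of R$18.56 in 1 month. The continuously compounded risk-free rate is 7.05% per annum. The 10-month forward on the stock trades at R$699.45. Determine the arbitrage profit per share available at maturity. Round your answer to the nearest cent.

PV(dividends) I = 18.56·e^(−0.0705·1/12) = 18.4513
Fair forward F* = (S − I)·e^(rT) = (659.06 − 18.4513)·e^0.058750 = 640.6087 × 1.060510 = 679.3719
Market R$699.45 > fair 679.3719: forward overpriced → cash-and-carry (borrow at r, buy the stock and collect the dividends, short the forward).
Profit at T = |F_mkt − F*| = |699.45 − 679.3719| = R$20.08 per share

R$20.08 per share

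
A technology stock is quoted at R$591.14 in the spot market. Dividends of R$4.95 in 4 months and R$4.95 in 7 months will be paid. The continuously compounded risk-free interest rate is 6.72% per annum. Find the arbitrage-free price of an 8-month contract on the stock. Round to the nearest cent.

PV(dividends) I = 4.95·e^(−0.0672·4/12) + 4.95·e^(−0.0672·7/12)
I = 4.8404 + 4.7597 = 9.6001
F = (S − I)·e^(rT) = (591.14 − 9.6001) · e^(0.0672·8/12)
= 581.5399 · e^0.044800 = 581.5399 × 1.045819 = R$608.19

R$608.19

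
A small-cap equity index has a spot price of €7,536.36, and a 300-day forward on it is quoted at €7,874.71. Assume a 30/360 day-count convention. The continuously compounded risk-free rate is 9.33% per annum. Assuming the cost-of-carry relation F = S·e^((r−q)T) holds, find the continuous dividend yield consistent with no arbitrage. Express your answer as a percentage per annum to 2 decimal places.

4.06%

From F = S·e^((r−q)T): (r − q) = ln(F/S)/T
ln(7874.71/7536.36) = ln(1.044896) = 0.043917
(r − q) = 0.043917 / (300/360) = 0.052700
q = r − ln(F/S)/T = 0.0933 − 0.052700 = 0.040600
q = 4.06%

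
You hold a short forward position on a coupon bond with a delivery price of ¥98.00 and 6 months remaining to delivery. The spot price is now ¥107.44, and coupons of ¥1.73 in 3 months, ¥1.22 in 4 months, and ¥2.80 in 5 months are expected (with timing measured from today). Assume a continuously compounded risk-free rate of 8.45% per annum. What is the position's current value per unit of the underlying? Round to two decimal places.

-¥7.91

PV(remaining coupons) I = 1.73·e^(−0.0845·3/12) + 1.22·e^(−0.0845·4/12) + 2.80·e^(−0.0845·5/12) = 5.5831
Current forward F = (S − I)·e^(rT) = (107.44 − 5.5831)·e^(0.0845·6/12) = 101.8569 × 1.043155 = 106.2525
Value (long) = (F − K)·e^(−rT) = (106.2525 − 98.00) × 0.958630 = 7.9111
Short position value = −(long value) = -¥7.91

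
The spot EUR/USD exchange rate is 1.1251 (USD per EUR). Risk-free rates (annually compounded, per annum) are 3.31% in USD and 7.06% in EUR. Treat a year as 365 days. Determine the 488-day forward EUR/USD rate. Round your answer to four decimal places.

By covered interest parity, F = S · (1+r_USD)^T / (1+r_EUR)^T
= 1.1251 × 1.044499 / 1.095497 = 1.1251 × 0.953448
F = 1.0727 USD per EUR

1.0727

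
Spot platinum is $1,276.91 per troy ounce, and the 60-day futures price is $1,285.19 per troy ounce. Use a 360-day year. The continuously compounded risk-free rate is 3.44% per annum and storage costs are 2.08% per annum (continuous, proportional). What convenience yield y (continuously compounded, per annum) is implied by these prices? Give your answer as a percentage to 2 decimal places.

F = S·e^((r+u−y)T) ⇒ (r+u−y) = ln(F/S)/T
ln(1285.19/1276.91) = 0.006463; /T ⇒ 0.038778
y = r + u − ln(F/S)/T = 0.0344 + 0.0208 − 0.038778 = 0.016422
y = 1.64%

1.64%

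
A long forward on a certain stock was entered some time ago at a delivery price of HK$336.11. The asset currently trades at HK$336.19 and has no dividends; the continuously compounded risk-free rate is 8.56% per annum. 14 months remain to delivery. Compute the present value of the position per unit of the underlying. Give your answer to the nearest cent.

Current fair forward for the remaining 14 months: F = S·e^(r·T), r = 0.0856
F = 336.19 · e^(0.0856 × 14/12) = 336.19 × 1.105024 = 371.4980
Value of long forward = (F − K)·e^(−rT) = (371.4980 − 336.11) · e^(−0.0856·14/12)
= 35.3880 × 0.904958 = 32.02

HK$32.02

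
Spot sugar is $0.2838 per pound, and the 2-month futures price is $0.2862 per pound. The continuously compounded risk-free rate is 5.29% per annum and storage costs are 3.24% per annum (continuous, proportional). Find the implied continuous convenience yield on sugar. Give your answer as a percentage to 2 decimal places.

F = S·e^((r+u−y)T) ⇒ (r+u−y) = ln(F/S)/T
ln(0.2862/0.2838) = 0.008421; /T ⇒ 0.050526
y = r + u − ln(F/S)/T = 0.0529 + 0.0324 − 0.050526 = 0.034774
y = 3.48%

3.48%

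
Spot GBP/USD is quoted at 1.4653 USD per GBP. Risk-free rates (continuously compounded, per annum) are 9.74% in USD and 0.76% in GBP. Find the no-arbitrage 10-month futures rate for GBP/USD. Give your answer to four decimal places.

F = S·e^((r_USD − r_GBP)T) = 1.4653 · e^((0.0974 − 0.0076) × 10/12)
= 1.4653 · e^0.074833 = 1.4653 × 1.077704
F = 1.5792 USD per GBP

1.5792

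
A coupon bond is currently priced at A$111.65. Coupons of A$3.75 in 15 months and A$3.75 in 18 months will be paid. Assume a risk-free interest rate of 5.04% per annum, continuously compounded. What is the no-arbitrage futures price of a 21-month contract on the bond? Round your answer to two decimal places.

A$114.30

PV(coupons) I = 3.75·e^(−0.0504·15/12) + 3.75·e^(−0.0504·18/12)
I = 3.5210 + 3.4770 = 6.9980
F = (S − I)·e^(rT) = (111.65 − 6.9980) · e^(0.0504·21/12)
= 104.6520 · e^0.088200 = 104.6520 × 1.092207 = A$114.30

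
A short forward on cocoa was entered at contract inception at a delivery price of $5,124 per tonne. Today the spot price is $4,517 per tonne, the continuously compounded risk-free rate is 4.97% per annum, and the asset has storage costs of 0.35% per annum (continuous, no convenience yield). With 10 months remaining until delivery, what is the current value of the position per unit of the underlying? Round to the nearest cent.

$385.92 per tonne

Current fair forward for the remaining 10 months: F = S·e^((r + u)·T), (r + u) = 0.0497 + 0.0035 = 0.0532
F = 4517 · e^(0.0532 × 10/12) = 4517 × 1.04533074 = 4721.7590
Value of long forward = (F − K)·e^(−rT) = (4721.7590 − 5124) · e^(−0.0497·10/12)
= -402.2410 × 0.95942928 = -385.92
Short position value = −(long value) = $385.92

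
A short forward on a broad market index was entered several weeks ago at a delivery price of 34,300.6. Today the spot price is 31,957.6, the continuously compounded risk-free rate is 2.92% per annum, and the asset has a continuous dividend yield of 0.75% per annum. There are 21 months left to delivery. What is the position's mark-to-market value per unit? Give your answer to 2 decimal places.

Current fair forward for the remaining 21 months: F = S·e^((r − q)·T), (r − q) = 0.0292 − 0.0075 = 0.0217
F = 31957.6 · e^(0.0217 × 21/12) = 31957.6 × 1.03870526 = 33194.5272
Value of long forward = (F − K)·e^(−rT) = (33194.5272 − 34300.6) · e^(−0.0292·21/12)
= -1106.0728 × 0.95018365 = -1050.97
Short position value = −(long value) = 1050.97

1050.97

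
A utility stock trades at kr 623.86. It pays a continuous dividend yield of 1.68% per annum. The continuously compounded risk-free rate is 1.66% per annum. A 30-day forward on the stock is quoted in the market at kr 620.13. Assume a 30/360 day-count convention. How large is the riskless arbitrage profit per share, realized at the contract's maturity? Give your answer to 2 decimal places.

kr 3.72 per share

Fair forward: F* = S·e^(carry·T), with carry = (r − q) = 0.0166 − 0.0168 = -0.0002
F* = 623.86 · e^(-0.0002 × 30/360) = 623.86 · e^-0.000017 = 623.86 × 0.999983 = kr 623.8494
Market kr 620.13 < fair kr 623.8494: forward underpriced → reverse cash-and-carry (short spot, go long the forward).
At maturity, profit = |F_mkt − F*| = |620.13 − 623.8494| = kr 3.72 per share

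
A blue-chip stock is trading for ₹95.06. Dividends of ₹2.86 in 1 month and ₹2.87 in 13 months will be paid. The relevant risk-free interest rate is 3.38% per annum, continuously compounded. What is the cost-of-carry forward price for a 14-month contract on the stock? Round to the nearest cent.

PV(dividends) I = 2.86·e^(−0.0338·1/12) + 2.87·e^(−0.0338·13/12)
I = 2.8520 + 2.7668 = 5.6188
F = (S − I)·e^(rT) = (95.06 − 5.6188) · e^(0.0338·14/12)
= 89.4412 · e^0.039433 = 89.4412 × 1.040221 = ₹93.04

₹93.04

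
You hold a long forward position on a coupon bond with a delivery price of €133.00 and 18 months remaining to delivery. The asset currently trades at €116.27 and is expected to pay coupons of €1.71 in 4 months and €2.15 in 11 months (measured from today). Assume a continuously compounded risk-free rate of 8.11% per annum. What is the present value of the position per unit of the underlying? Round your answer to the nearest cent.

-€5.16

PV(remaining coupons) I = 1.71·e^(−0.0811·4/12) + 2.15·e^(−0.0811·11/12) = 3.6604
Current forward F = (S − I)·e^(rT) = (116.27 − 3.6604)·e^(0.0811·18/12) = 112.6096 × 1.129359 = 127.1767
Value (long) = (F − K)·e^(−rT) = (127.1767 − 133.00) × 0.885458 = -5.1563
Value = -€5.16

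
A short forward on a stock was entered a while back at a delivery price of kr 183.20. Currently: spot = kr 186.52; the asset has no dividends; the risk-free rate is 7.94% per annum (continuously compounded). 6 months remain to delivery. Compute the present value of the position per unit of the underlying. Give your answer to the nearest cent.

Current fair forward for the remaining 6 months: F = S·e^(r·T), r = 0.0794
F = 186.52 · e^(0.0794 × 6/12) = 186.52 × 1.040499 = 194.0739
Value of long forward = (F − K)·e^(−rT) = (194.0739 − 183.20) · e^(−0.0794·6/12)
= 10.8739 × 0.961078 = 10.45
Short position value = −(long value) = -kr 10.45

-kr 10.45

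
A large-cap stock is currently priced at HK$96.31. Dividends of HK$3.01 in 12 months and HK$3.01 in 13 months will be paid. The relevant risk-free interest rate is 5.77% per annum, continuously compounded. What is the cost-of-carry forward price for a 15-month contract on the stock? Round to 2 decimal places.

HK$97.42

PV(dividends) I = 3.01·e^(−0.0577·12/12) + 3.01·e^(−0.0577·13/12)
I = 2.8412 + 2.8276 = 5.6688
F = (S − I)·e^(rT) = (96.31 − 5.6688) · e^(0.0577·15/12)
= 90.6412 · e^0.072125 = 90.6412 × 1.074790 = HK$97.42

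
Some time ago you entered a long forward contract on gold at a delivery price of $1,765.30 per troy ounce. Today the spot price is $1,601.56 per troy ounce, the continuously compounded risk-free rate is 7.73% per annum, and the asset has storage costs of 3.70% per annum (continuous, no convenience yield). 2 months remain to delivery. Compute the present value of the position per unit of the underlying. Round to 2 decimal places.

-$131.24 per troy ounce

Current fair forward for the remaining 2 months: F = S·e^((r + u)·T), (r + u) = 0.0773 + 0.0370 = 0.1143
F = 1601.56 · e^(0.1143 × 2/12) = 1601.56 × 1.01923261 = 1632.3622
Value of long forward = (F − K)·e^(−rT) = (1632.3622 − 1765.30) · e^(−0.0773·2/12)
= -132.9378 × 0.98719930 = -131.24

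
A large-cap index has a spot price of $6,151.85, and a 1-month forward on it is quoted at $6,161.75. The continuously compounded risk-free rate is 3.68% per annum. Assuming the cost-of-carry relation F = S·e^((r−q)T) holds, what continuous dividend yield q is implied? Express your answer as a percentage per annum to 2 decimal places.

From F = S·e^((r−q)T): (r − q) = ln(F/S)/T
ln(6161.75/6151.85) = ln(1.001609) = 0.001608
(r − q) = 0.001608 / (1/12) = 0.019296
q = r − ln(F/S)/T = 0.0368 − 0.019296 = 0.017504
q = 1.75%

1.75%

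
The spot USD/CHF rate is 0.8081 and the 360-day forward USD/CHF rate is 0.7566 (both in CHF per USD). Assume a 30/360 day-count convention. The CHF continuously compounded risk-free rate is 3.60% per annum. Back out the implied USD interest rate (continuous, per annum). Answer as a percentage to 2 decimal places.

10.19%

F = S·e^((r_CHF − r_USD)T) ⇒ r_USD = r_CHF − ln(F/S)/T
ln(0.7566/0.8081) = -0.065851; /(360/360) = -0.065851
r_USD = 0.0360 + 0.065851 = 0.101851
r_USD = 10.19%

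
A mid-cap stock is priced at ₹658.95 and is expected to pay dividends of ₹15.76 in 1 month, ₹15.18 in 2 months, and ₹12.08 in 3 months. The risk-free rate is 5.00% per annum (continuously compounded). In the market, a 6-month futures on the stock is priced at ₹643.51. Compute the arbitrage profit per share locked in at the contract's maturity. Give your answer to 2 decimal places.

₹11.64 per share

PV(dividends) I = 15.76·e^(−0.0500·1/12) + 15.18·e^(−0.0500·2/12) + 12.08·e^(−0.0500·3/12) = 42.6784
Fair futures F* = (S − I)·e^(rT) = (658.95 − 42.6784)·e^0.025000 = 616.2716 × 1.025315 = 631.8725
Market ₹643.51 > fair 631.8725: forward overpriced → cash-and-carry (borrow at r, buy the stock and collect the dividends, short the forward).
Profit at T = |F_mkt − F*| = |643.51 − 631.8725| = ₹11.64 per share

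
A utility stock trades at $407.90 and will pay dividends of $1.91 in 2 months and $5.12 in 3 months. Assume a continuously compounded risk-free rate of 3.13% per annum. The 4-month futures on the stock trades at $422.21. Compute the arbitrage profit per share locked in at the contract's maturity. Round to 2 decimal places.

PV(dividends) I = 1.91·e^(−0.0313·2/12) + 5.12·e^(−0.0313·3/12) = 6.9802
Fair futures F* = (S − I)·e^(rT) = (407.90 − 6.9802)·e^0.010433 = 400.9198 × 1.010488 = 405.1246
Market $422.21 > fair 405.1246: forward overpriced → cash-and-carry (borrow at r, buy the stock and collect the dividends, short the forward).
Profit at T = |F_mkt − F*| = |422.21 − 405.1246| = $17.09 per share

$17.09 per share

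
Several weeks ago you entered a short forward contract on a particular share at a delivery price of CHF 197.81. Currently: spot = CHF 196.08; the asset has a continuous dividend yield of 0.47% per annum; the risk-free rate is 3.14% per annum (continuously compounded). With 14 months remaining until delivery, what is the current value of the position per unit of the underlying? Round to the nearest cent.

Current fair forward for the remaining 14 months: F = S·e^((r − q)·T), (r − q) = 0.0314 − 0.0047 = 0.0267
F = 196.08 · e^(0.0267 × 14/12) = 196.08 × 1.031640 = 202.2840
Value of long forward = (F − K)·e^(−rT) = (202.2840 − 197.81) · e^(−0.0314·14/12)
= 4.4740 × 0.964030 = 4.31
Short position value = −(long value) = -CHF 4.31

-CHF 4.31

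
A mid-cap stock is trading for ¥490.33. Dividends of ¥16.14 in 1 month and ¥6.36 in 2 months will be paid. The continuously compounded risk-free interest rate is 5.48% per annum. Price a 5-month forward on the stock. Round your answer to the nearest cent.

¥478.77

PV(dividends) I = 16.14·e^(−0.0548·1/12) + 6.36·e^(−0.0548·2/12)
I = 16.0665 + 6.3022 = 22.3687
F = (S − I)·e^(rT) = (490.33 − 22.3687) · e^(0.0548·5/12)
= 467.9613 · e^0.022833 = 467.9613 × 1.023096 = ¥478.77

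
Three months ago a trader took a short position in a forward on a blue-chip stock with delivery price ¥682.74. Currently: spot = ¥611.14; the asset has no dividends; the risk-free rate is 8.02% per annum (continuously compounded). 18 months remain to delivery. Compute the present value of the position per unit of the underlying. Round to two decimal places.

Current fair forward for the remaining 18 months: F = S·e^(r·T), r = 0.0802
F = 611.14 · e^(0.0802 × 18/12) = 611.14 × 1.127835 = 689.2651
Value of long forward = (F − K)·e^(−rT) = (689.2651 − 682.74) · e^(−0.0802·18/12)
= 6.5251 × 0.886654 = 5.79
Short position value = −(long value) = -¥5.79

-¥5.79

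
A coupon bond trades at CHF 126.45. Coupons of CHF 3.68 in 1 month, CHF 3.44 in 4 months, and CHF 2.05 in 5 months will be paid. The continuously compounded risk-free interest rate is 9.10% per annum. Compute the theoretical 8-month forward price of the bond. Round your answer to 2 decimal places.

CHF 124.84

PV(coupons) I = 3.68·e^(−0.0910·1/12) + 3.44·e^(−0.0910·4/12) + 2.05·e^(−0.0910·5/12)
I = 3.6522 + 3.3372 + 1.9737 = 8.9631
F = (S − I)·e^(rT) = (126.45 − 8.9631) · e^(0.0910·8/12)
= 117.4869 · e^0.060667 = 117.4869 × 1.062545 = CHF 124.84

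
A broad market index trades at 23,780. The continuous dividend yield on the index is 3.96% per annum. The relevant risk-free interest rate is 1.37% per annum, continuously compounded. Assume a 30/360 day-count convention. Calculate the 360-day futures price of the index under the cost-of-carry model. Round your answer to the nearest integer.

23,172

F = S·e^((r − q)T) = 23780 · e^((0.0137 − 0.0396) × 360/360)
= 23780 · e^-0.025900 = 23780 × 0.974433
F = 23,172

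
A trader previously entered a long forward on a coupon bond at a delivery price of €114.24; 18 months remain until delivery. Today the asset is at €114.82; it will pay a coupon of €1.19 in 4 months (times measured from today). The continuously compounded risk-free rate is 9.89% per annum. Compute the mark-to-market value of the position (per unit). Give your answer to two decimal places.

€15.18

PV(remaining coupons) I = 1.19·e^(−0.0989·4/12) = 1.1514
Current forward F = (S − I)·e^(rT) = (114.82 − 1.1514)·e^(0.0989·18/12) = 113.6686 × 1.159919 = 131.8464
Value (long) = (F − K)·e^(−rT) = (131.8464 − 114.24) × 0.862129 = 15.1790
Value = €15.18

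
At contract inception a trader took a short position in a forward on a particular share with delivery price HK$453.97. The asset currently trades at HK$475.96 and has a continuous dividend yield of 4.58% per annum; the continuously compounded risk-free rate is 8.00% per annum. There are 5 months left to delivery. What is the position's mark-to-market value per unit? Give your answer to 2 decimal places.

Current fair forward for the remaining 5 months: F = S·e^((r − q)·T), (r − q) = 0.0800 − 0.0458 = 0.0342
F = 475.96 · e^(0.0342 × 5/12) = 475.96 × 1.014352 = 482.7910
Value of long forward = (F − K)·e^(−rT) = (482.7910 − 453.97) · e^(−0.0800·5/12)
= 28.8210 × 0.967216 = 27.88
Short position value = −(long value) = -HK$27.88

-HK$27.88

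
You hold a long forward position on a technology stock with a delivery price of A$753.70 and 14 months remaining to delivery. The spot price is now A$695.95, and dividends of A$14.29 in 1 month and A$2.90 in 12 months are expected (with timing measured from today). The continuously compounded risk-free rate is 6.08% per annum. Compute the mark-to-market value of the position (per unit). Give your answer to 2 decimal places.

-A$23.09

PV(remaining dividends) I = 14.29·e^(−0.0608·1/12) + 2.90·e^(−0.0608·12/12) = 16.9467
Current forward F = (S − I)·e^(rT) = (695.95 − 16.9467)·e^(0.0608·14/12) = 679.0033 × 1.073510 = 728.9168
Value (long) = (F − K)·e^(−rT) = (728.9168 − 753.70) × 0.931524 = -23.0861
Value = -A$23.09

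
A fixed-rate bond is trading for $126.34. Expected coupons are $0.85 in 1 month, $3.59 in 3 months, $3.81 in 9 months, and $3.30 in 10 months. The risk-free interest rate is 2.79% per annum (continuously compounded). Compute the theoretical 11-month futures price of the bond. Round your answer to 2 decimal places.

PV(coupons) I = 0.85·e^(−0.0279·1/12) + 3.59·e^(−0.0279·3/12) + 3.81·e^(−0.0279·9/12) + 3.30·e^(−0.0279·10/12)
I = 0.8480 + 3.5650 + 3.7311 + 3.2242 = 11.3683
F = (S − I)·e^(rT) = (126.34 − 11.3683) · e^(0.0279·11/12)
= 114.9717 · e^0.025575 = 114.9717 × 1.025905 = $117.95

$117.95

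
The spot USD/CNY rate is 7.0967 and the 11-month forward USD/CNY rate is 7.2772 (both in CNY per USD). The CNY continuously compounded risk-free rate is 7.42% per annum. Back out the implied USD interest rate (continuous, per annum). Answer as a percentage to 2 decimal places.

F = S·e^((r_CNY − r_USD)T) ⇒ r_USD = r_CNY − ln(F/S)/T
ln(7.2772/7.0967) = 0.025116; /(11/12) = 0.027399
r_USD = 0.0742 − 0.027399 = 0.046801
r_USD = 4.68%

4.68%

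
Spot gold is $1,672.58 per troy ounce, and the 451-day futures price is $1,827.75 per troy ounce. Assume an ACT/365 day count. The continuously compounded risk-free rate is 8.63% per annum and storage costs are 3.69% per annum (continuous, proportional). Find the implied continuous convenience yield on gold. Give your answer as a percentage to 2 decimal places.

F = S·e^((r+u−y)T) ⇒ (r+u−y) = ln(F/S)/T
ln(1827.75/1672.58) = 0.088718; /T ⇒ 0.071801
y = r + u − ln(F/S)/T = 0.0863 + 0.0369 − 0.071801 = 0.051399
y = 5.14%

5.14%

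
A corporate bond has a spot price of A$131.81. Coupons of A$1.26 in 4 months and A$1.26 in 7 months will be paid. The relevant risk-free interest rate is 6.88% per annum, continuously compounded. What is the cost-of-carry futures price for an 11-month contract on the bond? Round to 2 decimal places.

A$137.79

PV(coupons) I = 1.26·e^(−0.0688·4/12) + 1.26·e^(−0.0688·7/12)
I = 1.2314 + 1.2104 = 2.4418
F = (S − I)·e^(rT) = (131.81 − 2.4418) · e^(0.0688·11/12)
= 129.3682 · e^0.063067 = 129.3682 × 1.065098 = A$137.79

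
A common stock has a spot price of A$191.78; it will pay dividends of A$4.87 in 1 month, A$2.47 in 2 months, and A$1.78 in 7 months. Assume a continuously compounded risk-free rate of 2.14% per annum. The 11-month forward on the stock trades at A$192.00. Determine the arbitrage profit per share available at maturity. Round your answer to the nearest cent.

A$5.68 per share

PV(dividends) I = 4.87·e^(−0.0214·1/12) + 2.47·e^(−0.0214·2/12) + 1.78·e^(−0.0214·7/12) = 9.0804
Fair forward F* = (S − I)·e^(rT) = (191.78 − 9.0804)·e^0.019617 = 182.6996 × 1.019811 = 186.3191
Market A$192.00 > fair 186.3191: forward overpriced → cash-and-carry (borrow at r, buy the stock and collect the dividends, short the forward).
Profit at T = |F_mkt − F*| = |192.00 − 186.3191| = A$5.68 per share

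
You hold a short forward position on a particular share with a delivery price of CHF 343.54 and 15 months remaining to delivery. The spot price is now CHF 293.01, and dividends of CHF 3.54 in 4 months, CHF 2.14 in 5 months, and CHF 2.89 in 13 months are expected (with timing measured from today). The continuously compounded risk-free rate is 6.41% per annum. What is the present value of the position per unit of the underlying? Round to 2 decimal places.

CHF 32.32

PV(remaining dividends) I = 3.54·e^(−0.0641·4/12) + 2.14·e^(−0.0641·5/12) + 2.89·e^(−0.0641·13/12) = 8.2449
Current forward F = (S − I)·e^(rT) = (293.01 − 8.2449)·e^(0.0641·15/12) = 284.7651 × 1.083422 = 308.5208
Value (long) = (F − K)·e^(−rT) = (308.5208 − 343.54) × 0.923001 = -32.3228
Short position value = −(long value) = CHF 32.32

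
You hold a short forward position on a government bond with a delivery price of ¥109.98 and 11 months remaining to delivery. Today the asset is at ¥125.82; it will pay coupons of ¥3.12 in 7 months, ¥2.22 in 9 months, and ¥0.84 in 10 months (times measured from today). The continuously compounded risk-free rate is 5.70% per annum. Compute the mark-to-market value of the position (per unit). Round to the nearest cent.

-¥15.49

PV(remaining coupons) I = 3.12·e^(−0.0570·7/12) + 2.22·e^(−0.0570·9/12) + 0.84·e^(−0.0570·10/12) = 5.9461
Current forward F = (S − I)·e^(rT) = (125.82 − 5.9461)·e^(0.0570·11/12) = 119.8739 × 1.053639 = 126.3038
Value (long) = (F − K)·e^(−rT) = (126.3038 − 109.98) × 0.949092 = 15.4928
Short position value = −(long value) = -¥15.49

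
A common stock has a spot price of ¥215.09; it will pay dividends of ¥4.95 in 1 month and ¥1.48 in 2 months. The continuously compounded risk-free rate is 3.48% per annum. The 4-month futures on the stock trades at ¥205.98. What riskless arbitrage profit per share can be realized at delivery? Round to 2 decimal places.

¥5.14 per share

PV(dividends) I = 4.95·e^(−0.0348·1/12) + 1.48·e^(−0.0348·2/12) = 6.4071
Fair futures F* = (S − I)·e^(rT) = (215.09 − 6.4071)·e^0.011600 = 208.6829 × 1.011668 = 211.1178
Market ¥205.98 < fair 211.1178: forward underpriced → reverse cash-and-carry (short the stock, invest proceeds at r, pay the dividends, go long the forward).
Profit at T = |F_mkt − F*| = |205.98 − 211.1178| = ¥5.14 per share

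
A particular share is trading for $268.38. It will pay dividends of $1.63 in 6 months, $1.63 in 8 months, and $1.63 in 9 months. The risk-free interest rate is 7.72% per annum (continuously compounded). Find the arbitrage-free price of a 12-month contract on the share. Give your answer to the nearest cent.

PV(dividends) I = 1.63·e^(−0.0772·6/12) + 1.63·e^(−0.0772·8/12) + 1.63·e^(−0.0772·9/12)
I = 1.5683 + 1.5482 + 1.5383 = 4.6548
F = (S − I)·e^(rT) = (268.38 − 4.6548) · e^(0.0772·12/12)
= 263.7252 · e^0.077200 = 263.7252 × 1.080258 = $284.89

$284.89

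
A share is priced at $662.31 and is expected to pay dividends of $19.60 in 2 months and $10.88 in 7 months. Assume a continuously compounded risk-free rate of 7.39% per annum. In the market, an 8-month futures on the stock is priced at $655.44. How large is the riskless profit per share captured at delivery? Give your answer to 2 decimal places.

PV(dividends) I = 19.60·e^(−0.0739·2/12) + 10.88·e^(−0.0739·7/12) = 29.7810
Fair futures F* = (S − I)·e^(rT) = (662.31 − 29.7810)·e^0.049267 = 632.5290 × 1.050501 = 664.4723
Market $655.44 < fair 664.4723: forward underpriced → reverse cash-and-carry (short the stock, invest proceeds at r, pay the dividends, go long the forward).
Profit at T = |F_mkt − F*| = |655.44 − 664.4723| = $9.03 per share

$9.03 per share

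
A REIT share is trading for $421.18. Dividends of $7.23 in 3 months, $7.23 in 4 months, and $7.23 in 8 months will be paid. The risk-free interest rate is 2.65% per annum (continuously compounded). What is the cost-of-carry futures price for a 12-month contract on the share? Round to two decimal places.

PV(dividends) I = 7.23·e^(−0.0265·3/12) + 7.23·e^(−0.0265·4/12) + 7.23·e^(−0.0265·8/12)
I = 7.1823 + 7.1664 + 7.1034 = 21.4521
F = (S − I)·e^(rT) = (421.18 − 21.4521) · e^(0.0265·12/12)
= 399.7279 · e^0.026500 = 399.7279 × 1.026854 = $410.46

$410.46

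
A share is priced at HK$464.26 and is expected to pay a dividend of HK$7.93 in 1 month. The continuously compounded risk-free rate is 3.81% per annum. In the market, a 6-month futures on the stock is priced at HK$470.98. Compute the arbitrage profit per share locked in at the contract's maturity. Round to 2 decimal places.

PV(dividends) I = 7.93·e^(−0.0381·1/12) = 7.9049
Fair futures F* = (S − I)·e^(rT) = (464.26 − 7.9049)·e^0.019050 = 456.3551 × 1.019233 = 465.1322
Market HK$470.98 > fair 465.1322: forward overpriced → cash-and-carry (borrow at r, buy the stock and collect the dividends, short the forward).
Profit at T = |F_mkt − F*| = |470.98 − 465.1322| = HK$5.85 per share

HK$5.85 per share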